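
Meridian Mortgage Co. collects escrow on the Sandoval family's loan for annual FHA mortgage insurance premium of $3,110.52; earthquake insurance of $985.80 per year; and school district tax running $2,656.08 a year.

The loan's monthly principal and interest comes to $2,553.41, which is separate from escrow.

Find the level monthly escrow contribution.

FHA mortgage insurance premium = $3,110.52
Earthquake insurance = $985.80
School district tax = $2,656.08
Total annual escrow = $6,752.40
Per month = $6,752.40 ÷ 12 = $562.70

$562.70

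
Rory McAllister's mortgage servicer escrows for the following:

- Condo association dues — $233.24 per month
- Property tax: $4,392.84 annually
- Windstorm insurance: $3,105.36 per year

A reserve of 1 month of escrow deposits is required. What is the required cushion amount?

Condo association dues: $233.24 × 12 = $2,798.88 annually
Property tax: $4,392.84 annually
Windstorm insurance: $3,105.36 annually
Total per year = $2,798.88 + $4,392.84 + $3,105.36 = $10,297.08
Monthly escrow = $10,297.08 ÷ 12 = $858.09
Required cushion = 1 × $858.09 = $858.09

$858.09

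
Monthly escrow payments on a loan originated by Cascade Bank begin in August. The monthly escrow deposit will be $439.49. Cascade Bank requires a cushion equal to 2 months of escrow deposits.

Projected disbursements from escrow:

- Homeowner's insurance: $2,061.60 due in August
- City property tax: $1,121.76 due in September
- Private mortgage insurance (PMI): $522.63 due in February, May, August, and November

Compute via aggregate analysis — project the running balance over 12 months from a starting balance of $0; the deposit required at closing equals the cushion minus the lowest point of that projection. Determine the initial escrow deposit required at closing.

Cushion = 2 × $439.49 = $878.98
Trial balance (start $0, +$439.49 each month, − disbursements):
  Aug: +$439.49 − $2,584.23 → -$2,144.74
  Sep: +$439.49 − $1,121.76 → -$2,827.01
  Oct: +$439.49 → -$2,387.52
  Nov: +$439.49 − $522.63 → -$2,470.66
  Dec: +$439.49 → -$2,031.17
  Jan: +$439.49 → -$1,591.68
  Feb: +$439.49 − $522.63 → -$1,674.82
  Mar: +$439.49 → -$1,235.33
  Apr: +$439.49 → -$795.84
  May: +$439.49 − $522.63 → -$878.98
  Jun: +$439.49 → -$439.49
  Jul: +$439.49 → $0.00
Lowest trial balance = -$2,827.01 (Sep)
Initial deposit = cushion − low point = $878.98 − (-$2,827.01) = $3,705.99

$3,705.99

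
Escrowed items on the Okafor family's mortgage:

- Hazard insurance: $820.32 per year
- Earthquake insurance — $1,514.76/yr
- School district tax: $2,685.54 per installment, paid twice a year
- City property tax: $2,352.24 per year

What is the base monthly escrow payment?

$838.20

Hazard insurance — $820.32 per year
Earthquake insurance — $1,514.76 per year
School district tax — $2,685.54 × 2 = $5,371.08 per year
City property tax — $2,352.24 per year
Combined annual = $820.32 + $1,514.76 + $5,371.08 + $2,352.24 = $10,058.40
Base monthly escrow = $10,058.40 ÷ 12 = $838.20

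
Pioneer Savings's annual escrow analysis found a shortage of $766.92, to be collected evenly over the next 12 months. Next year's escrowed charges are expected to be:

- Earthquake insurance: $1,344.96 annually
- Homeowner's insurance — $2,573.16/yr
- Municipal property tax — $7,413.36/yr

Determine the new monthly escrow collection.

$1,008.20

Earthquake insurance: $1,344.96 per year
Homeowner's insurance: $2,573.16 per year
Municipal property tax: $7,413.36 per year
Total annual escrow = $1,344.96 + $2,573.16 + $7,413.36 = $11,331.48
Monthly = $11,331.48 ÷ 12 = $944.29
Monthly shortage recovery: $766.92 / 12 = $63.91
New monthly escrow = $944.29 + $63.91 = $1,008.20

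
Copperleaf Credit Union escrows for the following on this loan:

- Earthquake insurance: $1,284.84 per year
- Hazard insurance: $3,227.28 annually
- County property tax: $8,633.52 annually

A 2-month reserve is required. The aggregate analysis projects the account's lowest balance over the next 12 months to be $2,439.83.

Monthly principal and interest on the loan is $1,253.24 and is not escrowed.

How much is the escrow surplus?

$248.89

Earthquake insurance = $1,284.84 per year
Hazard insurance = $3,227.28 per year
County property tax = $8,633.52 per year
Annual escrow total = $13,145.64
Monthly = $13,145.64 / 12 = $1,095.47
Required cushion = 2 × $1,095.47 = $2,190.94
Excess over cushion: $2,439.83 − $2,190.94 = $248.89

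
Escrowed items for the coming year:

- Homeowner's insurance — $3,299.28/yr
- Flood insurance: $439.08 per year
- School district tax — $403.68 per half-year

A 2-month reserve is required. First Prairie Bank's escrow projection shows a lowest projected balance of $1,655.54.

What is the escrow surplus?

Homeowner's insurance — $3,299.28 per year
Flood insurance — $439.08 per year
School district tax — $403.68 × 2 = $807.36 per year
Total per year = $3,299.28 + $439.08 + $807.36 = $4,545.72
Base monthly escrow = $4,545.72 / 12 = $378.81
Cushion = 2 × $378.81 = $757.62
Surplus = $1,655.54 − $757.62 = $897.92

$897.92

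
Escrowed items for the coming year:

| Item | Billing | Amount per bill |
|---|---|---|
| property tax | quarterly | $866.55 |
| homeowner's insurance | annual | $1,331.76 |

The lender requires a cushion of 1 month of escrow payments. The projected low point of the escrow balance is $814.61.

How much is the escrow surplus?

Property tax — $866.55 × 4 = $3,466.20 per year
Homeowner's insurance — $1,331.76 per year
Yearly total = $4,797.96
Base monthly escrow = $4,797.96 / 12 = $399.83
Required reserve = 1 × $399.83 = $399.83
Surplus = $814.61 − $399.83 = $414.78

$414.78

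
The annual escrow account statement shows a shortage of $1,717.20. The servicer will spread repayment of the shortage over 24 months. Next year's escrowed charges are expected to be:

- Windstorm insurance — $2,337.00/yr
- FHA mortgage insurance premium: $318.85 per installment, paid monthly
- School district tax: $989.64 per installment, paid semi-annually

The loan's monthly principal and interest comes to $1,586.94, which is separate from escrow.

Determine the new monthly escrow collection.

$750.09

Windstorm insurance: $2,337.00
FHA mortgage insurance premium: $318.85 × 12 = $3,826.20
School district tax: $989.64 × 2 = $1,979.28
Yearly total = $8,142.48
Base monthly escrow = $8,142.48 / 12 = $678.54
Monthly shortage recovery: $1,717.20 ÷ 24 = $71.55
Adjusted monthly = $678.54 + $71.55 = $750.09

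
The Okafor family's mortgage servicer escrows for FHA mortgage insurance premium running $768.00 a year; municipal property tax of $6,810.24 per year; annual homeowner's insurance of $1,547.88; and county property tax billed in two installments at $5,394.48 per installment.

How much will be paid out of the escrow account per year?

FHA mortgage insurance premium = $768.00 per year
Municipal property tax = $6,810.24 per year
Homeowner's insurance = $1,547.88 per year
County property tax = $5,394.48 × 2 = $10,788.96 per year
Yearly total = $768.00 + $6,810.24 + $1,547.88 + $10,788.96 = $19,915.08

$19,915.08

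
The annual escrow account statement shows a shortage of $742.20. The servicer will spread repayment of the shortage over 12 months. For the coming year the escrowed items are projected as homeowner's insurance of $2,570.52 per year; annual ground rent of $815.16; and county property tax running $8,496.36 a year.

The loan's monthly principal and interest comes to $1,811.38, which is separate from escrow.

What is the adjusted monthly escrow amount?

Homeowner's insurance: $2,570.52/yr
Ground rent: $815.16/yr
County property tax: $8,496.36/yr
Combined annual = $11,882.04
Monthly escrow = $11,882.04 / 12 = $990.17
Shortage spread = $742.20 / 12 = $61.85/mo
New monthly escrow = $990.17 + $61.85 = $1,052.02

$1,052.02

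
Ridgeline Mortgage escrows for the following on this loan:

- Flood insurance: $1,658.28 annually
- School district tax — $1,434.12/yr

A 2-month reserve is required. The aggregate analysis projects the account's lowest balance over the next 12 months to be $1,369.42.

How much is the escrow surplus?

$854.02

Flood insurance — $1,658.28/yr
School district tax — $1,434.12/yr
Annual escrow total = $3,092.40
Base monthly escrow = $3,092.40 ÷ 12 = $257.70
Required cushion = 2 × $257.70 = $515.40
Surplus = $1,369.42 − $515.40 = $854.02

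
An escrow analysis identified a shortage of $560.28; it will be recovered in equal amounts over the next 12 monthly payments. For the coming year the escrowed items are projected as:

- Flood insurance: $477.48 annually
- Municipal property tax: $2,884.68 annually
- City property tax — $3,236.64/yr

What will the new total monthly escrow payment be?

Flood insurance — $477.48
Municipal property tax — $2,884.68
City property tax — $3,236.64
Total per year = $477.48 + $2,884.68 + $3,236.64 = $6,598.80
Per month = $6,598.80 ÷ 12 = $549.90
Shortage per month = $560.28 / 12 = $46.69
Adjusted monthly = $549.90 + $46.69 = $596.59

$596.59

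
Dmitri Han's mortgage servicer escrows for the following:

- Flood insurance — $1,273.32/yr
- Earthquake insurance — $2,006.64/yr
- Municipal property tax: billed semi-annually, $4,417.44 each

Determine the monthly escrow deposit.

$1,009.57

Flood insurance: $1,273.32/yr
Earthquake insurance: $2,006.64/yr
Municipal property tax: $4,417.44 × 2 = $8,834.88/yr
Total annual escrow = $12,114.84
Monthly escrow = $12,114.84 / 12 = $1,009.57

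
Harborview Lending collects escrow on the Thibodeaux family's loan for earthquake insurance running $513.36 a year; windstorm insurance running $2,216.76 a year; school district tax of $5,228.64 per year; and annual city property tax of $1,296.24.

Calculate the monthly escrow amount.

$771.25

Earthquake insurance — $513.36 per year
Windstorm insurance — $2,216.76 per year
School district tax — $5,228.64 per year
City property tax — $1,296.24 per year
Combined annual = $9,255.00
Monthly = $9,255.00 / 12 = $771.25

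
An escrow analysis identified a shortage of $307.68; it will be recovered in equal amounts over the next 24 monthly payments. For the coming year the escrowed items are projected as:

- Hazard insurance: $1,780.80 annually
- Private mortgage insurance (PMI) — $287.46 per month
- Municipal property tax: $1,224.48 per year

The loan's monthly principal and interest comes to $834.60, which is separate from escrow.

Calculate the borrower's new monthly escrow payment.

$550.72

Hazard insurance — $1,780.80 per year
Private mortgage insurance (PMI) — $287.46 × 12 = $3,449.52 per year
Municipal property tax — $1,224.48 per year
Total annual escrow = $1,780.80 + $3,449.52 + $1,224.48 = $6,454.80
Per month = $6,454.80 ÷ 12 = $537.90
Shortage per month = $307.68 ÷ 24 = $12.82
New monthly escrow = $537.90 + $12.82 = $550.72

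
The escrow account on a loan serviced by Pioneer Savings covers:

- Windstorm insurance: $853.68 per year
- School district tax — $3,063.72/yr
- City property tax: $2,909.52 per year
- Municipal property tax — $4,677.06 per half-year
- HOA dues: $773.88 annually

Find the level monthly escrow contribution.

$1,412.91

Windstorm insurance = $853.68/yr
School district tax = $3,063.72/yr
City property tax = $2,909.52/yr
Municipal property tax = $4,677.06 × 2 = $9,354.12/yr
HOA dues = $773.88/yr
Total per year = $853.68 + $3,063.72 + $2,909.52 + $9,354.12 + $773.88 = $16,954.92
Monthly = $16,954.92 / 12 = $1,412.91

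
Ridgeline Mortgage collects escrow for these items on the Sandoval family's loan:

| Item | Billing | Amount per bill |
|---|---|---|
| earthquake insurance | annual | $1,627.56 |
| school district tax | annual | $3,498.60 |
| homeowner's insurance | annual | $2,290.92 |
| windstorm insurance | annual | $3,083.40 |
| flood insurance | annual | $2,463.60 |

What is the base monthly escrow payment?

Earthquake insurance — $1,627.56 per year
School district tax — $3,498.60 per year
Homeowner's insurance — $2,290.92 per year
Windstorm insurance — $3,083.40 per year
Flood insurance — $2,463.60 per year
Yearly total = $12,964.08
Monthly = $12,964.08 ÷ 12 = $1,080.34

$1,080.34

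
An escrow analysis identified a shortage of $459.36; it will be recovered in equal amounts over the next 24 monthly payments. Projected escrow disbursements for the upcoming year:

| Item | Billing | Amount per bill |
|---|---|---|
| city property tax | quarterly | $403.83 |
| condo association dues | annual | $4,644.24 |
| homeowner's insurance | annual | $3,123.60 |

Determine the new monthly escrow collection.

City property tax — $403.83 × 4 = $1,615.32 annually
Condo association dues — $4,644.24 annually
Homeowner's insurance — $3,123.60 annually
Yearly total = $9,383.16
Base monthly escrow = $9,383.16 ÷ 12 = $781.93
Shortage spread = $459.36 ÷ 24 = $19.14/mo
Adjusted monthly = $781.93 + $19.14 = $801.07

$801.07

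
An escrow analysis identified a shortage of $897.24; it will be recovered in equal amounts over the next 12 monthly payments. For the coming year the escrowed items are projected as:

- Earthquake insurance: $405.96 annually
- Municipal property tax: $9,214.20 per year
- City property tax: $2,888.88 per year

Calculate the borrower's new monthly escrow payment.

$1,117.19

Earthquake insurance: $405.96 annually
Municipal property tax: $9,214.20 annually
City property tax: $2,888.88 annually
Total per year = $405.96 + $9,214.20 + $2,888.88 = $12,509.04
Base monthly escrow = $12,509.04 ÷ 12 = $1,042.42
Shortage spread = $897.24 / 12 = $74.77/mo
New monthly escrow = $1,042.42 + $74.77 = $1,117.19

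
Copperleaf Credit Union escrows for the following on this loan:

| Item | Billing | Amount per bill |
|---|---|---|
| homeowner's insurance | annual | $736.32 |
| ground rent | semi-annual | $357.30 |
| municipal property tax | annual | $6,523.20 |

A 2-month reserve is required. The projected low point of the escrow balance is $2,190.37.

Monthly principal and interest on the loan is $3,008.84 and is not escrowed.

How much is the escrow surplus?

$861.35

Homeowner's insurance — $736.32/yr
Ground rent — $357.30 × 2 = $714.60/yr
Municipal property tax — $6,523.20/yr
Total per year = $736.32 + $714.60 + $6,523.20 = $7,974.12
Per month = $7,974.12 ÷ 12 = $664.51
Cushion = 2 × $664.51 = $1,329.02
Surplus = $2,190.37 − $1,329.02 = $861.35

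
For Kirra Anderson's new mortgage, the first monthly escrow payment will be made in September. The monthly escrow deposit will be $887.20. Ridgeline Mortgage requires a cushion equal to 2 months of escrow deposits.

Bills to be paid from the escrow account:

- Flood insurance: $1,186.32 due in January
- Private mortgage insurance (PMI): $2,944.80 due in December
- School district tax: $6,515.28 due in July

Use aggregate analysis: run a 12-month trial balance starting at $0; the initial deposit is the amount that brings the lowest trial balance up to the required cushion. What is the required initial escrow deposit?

$2,661.60

Cushion = 2 × $887.20 = $1,774.40
Trial balance (start $0, +$887.20 each month, − disbursements):
  Sep: +$887.20 → $887.20
  Oct: +$887.20 → $1,774.40
  Nov: +$887.20 → $2,661.60
  Dec: +$887.20 − $2,944.80 → $604.00
  Jan: +$887.20 − $1,186.32 → $304.88
  Feb: +$887.20 → $1,192.08
  Mar: +$887.20 → $2,079.28
  Apr: +$887.20 → $2,966.48
  May: +$887.20 → $3,853.68
  Jun: +$887.20 → $4,740.88
  Jul: +$887.20 − $6,515.28 → -$887.20
  Aug: +$887.20 → $0.00
Lowest trial balance = -$887.20 (Jul)
Initial deposit = cushion − low point = $1,774.40 − (-$887.20) = $2,661.60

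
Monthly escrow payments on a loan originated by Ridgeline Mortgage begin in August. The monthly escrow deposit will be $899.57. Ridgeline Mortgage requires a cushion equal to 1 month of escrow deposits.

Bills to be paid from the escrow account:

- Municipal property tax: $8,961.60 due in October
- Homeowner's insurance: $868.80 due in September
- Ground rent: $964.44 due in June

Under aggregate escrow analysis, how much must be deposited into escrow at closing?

Cushion = 1 × $899.57 = $899.57
Trial balance (start $0, +$899.57 each month, − disbursements):
  Aug: +$899.57 → $899.57
  Sep: +$899.57 − $868.80 → $930.34
  Oct: +$899.57 − $8,961.60 → -$7,131.69
  Nov: +$899.57 → -$6,232.12
  Dec: +$899.57 → -$5,332.55
  Jan: +$899.57 → -$4,432.98
  Feb: +$899.57 → -$3,533.41
  Mar: +$899.57 → -$2,633.84
  Apr: +$899.57 → -$1,734.27
  May: +$899.57 → -$834.70
  Jun: +$899.57 − $964.44 → -$899.57
  Jul: +$899.57 → $0.00
Lowest trial balance = -$7,131.69 (Oct)
Initial deposit = cushion − low point = $899.57 − (-$7,131.69) = $8,031.26

$8,031.26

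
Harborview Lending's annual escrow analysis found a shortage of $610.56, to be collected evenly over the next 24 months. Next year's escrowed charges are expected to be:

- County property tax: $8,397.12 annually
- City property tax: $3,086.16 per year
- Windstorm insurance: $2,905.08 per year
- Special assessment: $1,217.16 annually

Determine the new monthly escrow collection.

County property tax = $8,397.12
City property tax = $3,086.16
Windstorm insurance = $2,905.08
Special assessment = $1,217.16
Combined annual = $8,397.12 + $3,086.16 + $2,905.08 + $1,217.16 = $15,605.52
Monthly = $15,605.52 / 12 = $1,300.46
Shortage per month = $610.56 ÷ 24 = $25.44
New monthly escrow = $1,300.46 + $25.44 = $1,325.90

$1,325.90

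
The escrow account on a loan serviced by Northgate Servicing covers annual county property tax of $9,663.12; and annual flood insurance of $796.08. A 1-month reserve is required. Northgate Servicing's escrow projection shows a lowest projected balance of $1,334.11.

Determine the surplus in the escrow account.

County property tax — $9,663.12 annually
Flood insurance — $796.08 annually
Combined annual = $9,663.12 + $796.08 = $10,459.20
Monthly = $10,459.20 / 12 = $871.60
Required cushion = 1 × $871.60 = $871.60
Excess over cushion: $1,334.11 − $871.60 = $462.51

$462.51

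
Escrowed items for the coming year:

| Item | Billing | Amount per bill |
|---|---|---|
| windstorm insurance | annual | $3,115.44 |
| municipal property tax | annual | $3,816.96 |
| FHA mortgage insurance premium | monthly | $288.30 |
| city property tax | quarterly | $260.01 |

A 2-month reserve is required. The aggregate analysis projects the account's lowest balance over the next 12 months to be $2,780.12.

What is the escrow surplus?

$874.78

Windstorm insurance — $3,115.44 annually
Municipal property tax — $3,816.96 annually
FHA mortgage insurance premium — $288.30 × 12 = $3,459.60 annually
City property tax — $260.01 × 4 = $1,040.04 annually
Total annual escrow = $3,115.44 + $3,816.96 + $3,459.60 + $1,040.04 = $11,432.04
Monthly = $11,432.04 / 12 = $952.67
Required reserve = 2 × $952.67 = $1,905.34
Surplus = $2,780.12 − $1,905.34 = $874.78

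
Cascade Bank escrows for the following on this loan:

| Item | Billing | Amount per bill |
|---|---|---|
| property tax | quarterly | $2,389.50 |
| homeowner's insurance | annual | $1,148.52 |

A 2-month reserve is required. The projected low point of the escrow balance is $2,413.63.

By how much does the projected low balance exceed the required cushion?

$629.21

Property tax: $2,389.50 × 4 = $9,558.00 per year
Homeowner's insurance: $1,148.52 per year
Annual escrow total = $10,706.52
Per month = $10,706.52 ÷ 12 = $892.21
Required reserve = 2 × $892.21 = $1,784.42
Surplus = $2,413.63 − $1,784.42 = $629.21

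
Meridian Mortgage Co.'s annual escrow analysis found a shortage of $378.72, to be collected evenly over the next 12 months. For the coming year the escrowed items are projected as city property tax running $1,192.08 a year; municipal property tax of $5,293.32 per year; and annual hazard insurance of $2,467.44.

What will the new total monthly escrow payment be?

$777.63

City property tax = $1,192.08/yr
Municipal property tax = $5,293.32/yr
Hazard insurance = $2,467.44/yr
Yearly total = $8,952.84
Per month = $8,952.84 / 12 = $746.07
Monthly shortage recovery: $378.72 ÷ 12 = $31.56
New monthly escrow = $746.07 + $31.56 = $777.63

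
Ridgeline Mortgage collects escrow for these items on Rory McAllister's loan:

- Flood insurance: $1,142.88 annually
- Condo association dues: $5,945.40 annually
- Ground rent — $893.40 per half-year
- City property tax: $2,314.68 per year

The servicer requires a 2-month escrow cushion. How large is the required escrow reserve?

Flood insurance — $1,142.88 per year
Condo association dues — $5,945.40 per year
Ground rent — $893.40 × 2 = $1,786.80 per year
City property tax — $2,314.68 per year
Total per year = $11,189.76
Monthly escrow = $11,189.76 / 12 = $932.48
Reserve = 2 × $932.48 = $1,864.96

$1,864.96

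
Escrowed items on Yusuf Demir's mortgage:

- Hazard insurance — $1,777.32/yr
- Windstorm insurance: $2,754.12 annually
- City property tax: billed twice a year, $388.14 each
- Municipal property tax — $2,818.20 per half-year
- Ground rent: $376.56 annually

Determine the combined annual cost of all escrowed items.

$11,320.68

Hazard insurance: $1,777.32 annually
Windstorm insurance: $2,754.12 annually
City property tax: $388.14 × 2 = $776.28 annually
Municipal property tax: $2,818.20 × 2 = $5,636.40 annually
Ground rent: $376.56 annually
Yearly total = $1,777.32 + $2,754.12 + $776.28 + $5,636.40 + $376.56 = $11,320.68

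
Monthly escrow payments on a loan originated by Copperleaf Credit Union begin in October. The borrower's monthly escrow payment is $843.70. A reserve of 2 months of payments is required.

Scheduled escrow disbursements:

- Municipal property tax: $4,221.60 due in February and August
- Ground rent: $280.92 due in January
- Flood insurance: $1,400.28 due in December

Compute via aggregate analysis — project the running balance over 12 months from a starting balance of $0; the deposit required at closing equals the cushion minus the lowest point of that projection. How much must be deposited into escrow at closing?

Cushion = 2 × $843.70 = $1,687.40
Trial balance (start $0, +$843.70 each month, − disbursements):
  Oct: +$843.70 → $843.70
  Nov: +$843.70 → $1,687.40
  Dec: +$843.70 − $1,400.28 → $1,130.82
  Jan: +$843.70 − $280.92 → $1,693.60
  Feb: +$843.70 − $4,221.60 → -$1,684.30
  Mar: +$843.70 → -$840.60
  Apr: +$843.70 → $3.10
  May: +$843.70 → $846.80
  Jun: +$843.70 → $1,690.50
  Jul: +$843.70 → $2,534.20
  Aug: +$843.70 − $4,221.60 → -$843.70
  Sep: +$843.70 → $0.00
Lowest trial balance = -$1,684.30 (Feb)
Initial deposit = cushion − low point = $1,687.40 − (-$1,684.30) = $3,371.70

$3,371.70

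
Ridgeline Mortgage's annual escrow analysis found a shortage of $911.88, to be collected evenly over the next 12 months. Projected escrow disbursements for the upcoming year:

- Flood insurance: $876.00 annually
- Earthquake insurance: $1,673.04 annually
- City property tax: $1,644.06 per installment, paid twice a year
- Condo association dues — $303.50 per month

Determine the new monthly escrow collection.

Flood insurance — $876.00
Earthquake insurance — $1,673.04
City property tax — $1,644.06 × 2 = $3,288.12
Condo association dues — $303.50 × 12 = $3,642.00
Total per year = $9,479.16
Monthly escrow = $9,479.16 ÷ 12 = $789.93
Monthly shortage recovery: $911.88 ÷ 12 = $75.99
Adjusted monthly = $789.93 + $75.99 = $865.92

$865.92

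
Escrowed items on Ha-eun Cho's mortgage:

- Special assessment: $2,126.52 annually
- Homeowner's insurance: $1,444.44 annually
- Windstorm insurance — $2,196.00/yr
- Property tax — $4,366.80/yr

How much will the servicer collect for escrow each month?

$844.48

Special assessment: $2,126.52
Homeowner's insurance: $1,444.44
Windstorm insurance: $2,196.00
Property tax: $4,366.80
Total annual escrow = $2,126.52 + $1,444.44 + $2,196.00 + $4,366.80 = $10,133.76
Monthly escrow = $10,133.76 ÷ 12 = $844.48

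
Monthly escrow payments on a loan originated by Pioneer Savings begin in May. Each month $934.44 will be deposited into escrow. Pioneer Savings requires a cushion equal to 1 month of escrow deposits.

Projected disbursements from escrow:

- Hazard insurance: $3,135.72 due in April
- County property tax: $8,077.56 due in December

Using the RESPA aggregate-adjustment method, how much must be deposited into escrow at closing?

Cushion = 1 × $934.44 = $934.44
Trial balance (start $0, +$934.44 each month, − disbursements):
  May: +$934.44 → $934.44
  Jun: +$934.44 → $1,868.88
  Jul: +$934.44 → $2,803.32
  Aug: +$934.44 → $3,737.76
  Sep: +$934.44 → $4,672.20
  Oct: +$934.44 → $5,606.64
  Nov: +$934.44 → $6,541.08
  Dec: +$934.44 − $8,077.56 → -$602.04
  Jan: +$934.44 → $332.40
  Feb: +$934.44 → $1,266.84
  Mar: +$934.44 → $2,201.28
  Apr: +$934.44 − $3,135.72 → $0.00
Lowest trial balance = -$602.04 (Dec)
Initial deposit = cushion − low point = $934.44 − (-$602.04) = $1,536.48

$1,536.48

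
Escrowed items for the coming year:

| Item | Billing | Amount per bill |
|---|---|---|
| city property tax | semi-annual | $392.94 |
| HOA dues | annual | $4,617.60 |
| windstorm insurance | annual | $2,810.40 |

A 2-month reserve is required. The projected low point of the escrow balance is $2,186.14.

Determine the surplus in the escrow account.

City property tax: $392.94 × 2 = $785.88 annually
HOA dues: $4,617.60 annually
Windstorm insurance: $2,810.40 annually
Total per year = $785.88 + $4,617.60 + $2,810.40 = $8,213.88
Per month = $8,213.88 / 12 = $684.49
Required cushion = 2 × $684.49 = $1,368.98
Excess over cushion: $2,186.14 − $1,368.98 = $817.16

$817.16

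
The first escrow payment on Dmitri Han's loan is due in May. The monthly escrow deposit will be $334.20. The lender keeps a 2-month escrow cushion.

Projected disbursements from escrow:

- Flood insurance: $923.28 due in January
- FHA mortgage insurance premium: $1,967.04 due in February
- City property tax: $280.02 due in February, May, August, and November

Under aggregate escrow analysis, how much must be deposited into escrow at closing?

Cushion = 2 × $334.20 = $668.40
Trial balance (start $0, +$334.20 each month, − disbursements):
  May: +$334.20 − $280.02 → $54.18
  Jun: +$334.20 → $388.38
  Jul: +$334.20 → $722.58
  Aug: +$334.20 − $280.02 → $776.76
  Sep: +$334.20 → $1,110.96
  Oct: +$334.20 → $1,445.16
  Nov: +$334.20 − $280.02 → $1,499.34
  Dec: +$334.20 → $1,833.54
  Jan: +$334.20 − $923.28 → $1,244.46
  Feb: +$334.20 − $2,247.06 → -$668.40
  Mar: +$334.20 → -$334.20
  Apr: +$334.20 → $0.00
Lowest trial balance = -$668.40 (Feb)
Initial deposit = cushion − low point = $668.40 − (-$668.40) = $1,336.80

$1,336.80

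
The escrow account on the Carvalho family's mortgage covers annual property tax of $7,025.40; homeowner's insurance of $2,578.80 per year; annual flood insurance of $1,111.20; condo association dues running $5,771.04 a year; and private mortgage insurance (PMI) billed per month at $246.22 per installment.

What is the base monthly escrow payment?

$1,620.09

Property tax = $7,025.40
Homeowner's insurance = $2,578.80
Flood insurance = $1,111.20
Condo association dues = $5,771.04
Private mortgage insurance (PMI) = $246.22 × 12 = $2,954.64
Annual escrow total = $7,025.40 + $2,578.80 + $1,111.20 + $5,771.04 + $2,954.64 = $19,441.08
Base monthly escrow = $19,441.08 ÷ 12 = $1,620.09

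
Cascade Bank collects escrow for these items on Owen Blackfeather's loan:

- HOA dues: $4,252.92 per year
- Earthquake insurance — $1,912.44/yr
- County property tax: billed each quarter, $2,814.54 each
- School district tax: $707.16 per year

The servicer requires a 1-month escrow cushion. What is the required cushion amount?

$1,510.89

HOA dues — $4,252.92/yr
Earthquake insurance — $1,912.44/yr
County property tax — $2,814.54 × 4 = $11,258.16/yr
School district tax — $707.16/yr
Yearly total = $18,130.68
Monthly = $18,130.68 ÷ 12 = $1,510.89
Reserve = 1 × $1,510.89 = $1,510.89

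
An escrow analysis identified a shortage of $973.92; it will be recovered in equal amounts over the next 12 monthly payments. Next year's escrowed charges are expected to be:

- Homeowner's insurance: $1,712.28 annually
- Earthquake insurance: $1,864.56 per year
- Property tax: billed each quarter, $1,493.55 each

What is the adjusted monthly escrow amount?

Homeowner's insurance — $1,712.28 annually
Earthquake insurance — $1,864.56 annually
Property tax — $1,493.55 × 4 = $5,974.20 annually
Total annual escrow = $9,551.04
Monthly = $9,551.04 ÷ 12 = $795.92
Shortage per month = $973.92 ÷ 12 = $81.16
Adjusted monthly = $795.92 + $81.16 = $877.08

$877.08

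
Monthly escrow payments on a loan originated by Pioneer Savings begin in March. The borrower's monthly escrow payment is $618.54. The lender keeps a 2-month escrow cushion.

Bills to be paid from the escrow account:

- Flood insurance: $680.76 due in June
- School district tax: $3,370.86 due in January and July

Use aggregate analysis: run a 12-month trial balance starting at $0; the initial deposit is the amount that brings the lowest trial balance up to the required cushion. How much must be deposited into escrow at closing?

$2,196.00

Cushion = 2 × $618.54 = $1,237.08
Trial balance (start $0, +$618.54 each month, − disbursements):
  Mar: +$618.54 → $618.54
  Apr: +$618.54 → $1,237.08
  May: +$618.54 → $1,855.62
  Jun: +$618.54 − $680.76 → $1,793.40
  Jul: +$618.54 − $3,370.86 → -$958.92
  Aug: +$618.54 → -$340.38
  Sep: +$618.54 → $278.16
  Oct: +$618.54 → $896.70
  Nov: +$618.54 → $1,515.24
  Dec: +$618.54 → $2,133.78
  Jan: +$618.54 − $3,370.86 → -$618.54
  Feb: +$618.54 → $0.00
Lowest trial balance = -$958.92 (Jul)
Initial deposit = cushion − low point = $1,237.08 − (-$958.92) = $2,196.00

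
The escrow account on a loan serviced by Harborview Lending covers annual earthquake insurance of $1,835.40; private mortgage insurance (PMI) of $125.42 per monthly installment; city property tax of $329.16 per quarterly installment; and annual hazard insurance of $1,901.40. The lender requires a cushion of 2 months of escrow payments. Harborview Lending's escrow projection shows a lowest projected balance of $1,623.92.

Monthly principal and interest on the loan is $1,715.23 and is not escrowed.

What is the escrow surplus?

$530.84

Earthquake insurance = $1,835.40/yr
Private mortgage insurance (PMI) = $125.42 × 12 = $1,505.04/yr
City property tax = $329.16 × 4 = $1,316.64/yr
Hazard insurance = $1,901.40/yr
Total per year = $6,558.48
Monthly escrow = $6,558.48 ÷ 12 = $546.54
Required cushion = 2 × $546.54 = $1,093.08
Surplus = $1,623.92 − $1,093.08 = $530.84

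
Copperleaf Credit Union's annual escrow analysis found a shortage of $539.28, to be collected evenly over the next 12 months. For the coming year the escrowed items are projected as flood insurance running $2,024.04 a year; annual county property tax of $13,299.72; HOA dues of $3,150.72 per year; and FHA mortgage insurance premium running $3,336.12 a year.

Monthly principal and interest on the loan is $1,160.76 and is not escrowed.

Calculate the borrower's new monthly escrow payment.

$1,862.49

Flood insurance = $2,024.04/yr
County property tax = $13,299.72/yr
HOA dues = $3,150.72/yr
FHA mortgage insurance premium = $3,336.12/yr
Total annual escrow = $2,024.04 + $13,299.72 + $3,150.72 + $3,336.12 = $21,810.60
Monthly = $21,810.60 ÷ 12 = $1,817.55
Monthly shortage recovery: $539.28 / 12 = $44.94
Adjusted monthly = $1,817.55 + $44.94 = $1,862.49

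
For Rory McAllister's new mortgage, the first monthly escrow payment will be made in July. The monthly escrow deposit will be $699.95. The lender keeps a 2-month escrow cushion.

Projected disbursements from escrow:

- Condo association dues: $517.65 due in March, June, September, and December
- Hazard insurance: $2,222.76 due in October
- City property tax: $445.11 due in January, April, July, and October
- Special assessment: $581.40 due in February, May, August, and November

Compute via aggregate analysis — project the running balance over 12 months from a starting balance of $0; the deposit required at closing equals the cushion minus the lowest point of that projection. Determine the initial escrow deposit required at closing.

$2,812.13

Cushion = 2 × $699.95 = $1,399.90
Trial balance (start $0, +$699.95 each month, − disbursements):
  Jul: +$699.95 − $445.11 → $254.84
  Aug: +$699.95 − $581.40 → $373.39
  Sep: +$699.95 − $517.65 → $555.69
  Oct: +$699.95 − $2,667.87 → -$1,412.23
  Nov: +$699.95 − $581.40 → -$1,293.68
  Dec: +$699.95 − $517.65 → -$1,111.38
  Jan: +$699.95 − $445.11 → -$856.54
  Feb: +$699.95 − $581.40 → -$737.99
  Mar: +$699.95 − $517.65 → -$555.69
  Apr: +$699.95 − $445.11 → -$300.85
  May: +$699.95 − $581.40 → -$182.30
  Jun: +$699.95 − $517.65 → $0.00
Lowest trial balance = -$1,412.23 (Oct)
Initial deposit = cushion − low point = $1,399.90 − (-$1,412.23) = $2,812.13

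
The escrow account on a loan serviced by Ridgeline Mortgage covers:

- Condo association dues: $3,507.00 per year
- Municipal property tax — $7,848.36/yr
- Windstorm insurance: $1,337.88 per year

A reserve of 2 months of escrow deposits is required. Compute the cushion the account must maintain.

$2,115.54

Condo association dues — $3,507.00/yr
Municipal property tax — $7,848.36/yr
Windstorm insurance — $1,337.88/yr
Total per year = $3,507.00 + $7,848.36 + $1,337.88 = $12,693.24
Base monthly escrow = $12,693.24 / 12 = $1,057.77
Required cushion = 2 × $1,057.77 = $2,115.54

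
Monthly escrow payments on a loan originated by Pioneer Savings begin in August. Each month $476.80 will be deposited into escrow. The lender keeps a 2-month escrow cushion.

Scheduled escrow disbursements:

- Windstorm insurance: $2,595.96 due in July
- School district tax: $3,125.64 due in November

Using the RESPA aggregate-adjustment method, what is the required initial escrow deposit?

$2,172.04

Cushion = 2 × $476.80 = $953.60
Trial balance (start $0, +$476.80 each month, − disbursements):
  Aug: +$476.80 → $476.80
  Sep: +$476.80 → $953.60
  Oct: +$476.80 → $1,430.40
  Nov: +$476.80 − $3,125.64 → -$1,218.44
  Dec: +$476.80 → -$741.64
  Jan: +$476.80 → -$264.84
  Feb: +$476.80 → $211.96
  Mar: +$476.80 → $688.76
  Apr: +$476.80 → $1,165.56
  May: +$476.80 → $1,642.36
  Jun: +$476.80 → $2,119.16
  Jul: +$476.80 − $2,595.96 → $0.00
Lowest trial balance = -$1,218.44 (Nov)
Initial deposit = cushion − low point = $953.60 − (-$1,218.44) = $2,172.04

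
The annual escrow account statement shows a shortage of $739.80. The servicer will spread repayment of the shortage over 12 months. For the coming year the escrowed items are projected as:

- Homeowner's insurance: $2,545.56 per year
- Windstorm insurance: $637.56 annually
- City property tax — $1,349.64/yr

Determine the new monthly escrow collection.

$439.38

Homeowner's insurance — $2,545.56
Windstorm insurance — $637.56
City property tax — $1,349.64
Total annual escrow = $2,545.56 + $637.56 + $1,349.64 = $4,532.76
Per month = $4,532.76 ÷ 12 = $377.73
Shortage per month = $739.80 ÷ 12 = $61.65
New monthly escrow = $377.73 + $61.65 = $439.38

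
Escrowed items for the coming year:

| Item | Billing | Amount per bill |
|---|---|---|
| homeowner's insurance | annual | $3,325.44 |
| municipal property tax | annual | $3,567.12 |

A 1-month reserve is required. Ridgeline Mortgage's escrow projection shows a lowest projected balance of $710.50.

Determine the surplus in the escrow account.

$136.12

Homeowner's insurance = $3,325.44/yr
Municipal property tax = $3,567.12/yr
Combined annual = $6,892.56
Monthly = $6,892.56 / 12 = $574.38
Required cushion = 1 × $574.38 = $574.38
Surplus = $710.50 − $574.38 = $136.12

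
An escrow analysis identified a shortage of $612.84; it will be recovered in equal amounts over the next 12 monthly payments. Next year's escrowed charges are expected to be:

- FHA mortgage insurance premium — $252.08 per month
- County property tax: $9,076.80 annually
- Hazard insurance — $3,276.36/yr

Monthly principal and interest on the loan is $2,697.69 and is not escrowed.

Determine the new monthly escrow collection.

FHA mortgage insurance premium: $252.08 × 12 = $3,024.96 annually
County property tax: $9,076.80 annually
Hazard insurance: $3,276.36 annually
Annual escrow total = $15,378.12
Per month = $15,378.12 / 12 = $1,281.51
Shortage spread = $612.84 / 12 = $51.07/mo
Adjusted monthly = $1,281.51 + $51.07 = $1,332.58

$1,332.58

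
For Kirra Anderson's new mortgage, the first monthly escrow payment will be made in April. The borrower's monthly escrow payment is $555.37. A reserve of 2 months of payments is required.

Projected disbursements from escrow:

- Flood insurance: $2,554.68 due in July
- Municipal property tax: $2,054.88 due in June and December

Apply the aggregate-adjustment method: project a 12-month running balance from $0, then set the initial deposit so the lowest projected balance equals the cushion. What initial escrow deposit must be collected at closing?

$3,498.82

Cushion = 2 × $555.37 = $1,110.74
Trial balance (start $0, +$555.37 each month, − disbursements):
  Apr: +$555.37 → $555.37
  May: +$555.37 → $1,110.74
  Jun: +$555.37 − $2,054.88 → -$388.77
  Jul: +$555.37 − $2,554.68 → -$2,388.08
  Aug: +$555.37 → -$1,832.71
  Sep: +$555.37 → -$1,277.34
  Oct: +$555.37 → -$721.97
  Nov: +$555.37 → -$166.60
  Dec: +$555.37 − $2,054.88 → -$1,666.11
  Jan: +$555.37 → -$1,110.74
  Feb: +$555.37 → -$555.37
  Mar: +$555.37 → $0.00
Lowest trial balance = -$2,388.08 (Jul)
Initial deposit = cushion − low point = $1,110.74 − (-$2,388.08) = $3,498.82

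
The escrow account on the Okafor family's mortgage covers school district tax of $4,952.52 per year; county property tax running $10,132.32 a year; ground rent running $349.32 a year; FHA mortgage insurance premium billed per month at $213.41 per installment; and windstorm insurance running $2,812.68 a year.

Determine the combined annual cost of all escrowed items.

$20,807.76

School district tax: $4,952.52/yr
County property tax: $10,132.32/yr
Ground rent: $349.32/yr
FHA mortgage insurance premium: $213.41 × 12 = $2,560.92/yr
Windstorm insurance: $2,812.68/yr
Combined annual = $4,952.52 + $10,132.32 + $349.32 + $2,560.92 + $2,812.68 = $20,807.76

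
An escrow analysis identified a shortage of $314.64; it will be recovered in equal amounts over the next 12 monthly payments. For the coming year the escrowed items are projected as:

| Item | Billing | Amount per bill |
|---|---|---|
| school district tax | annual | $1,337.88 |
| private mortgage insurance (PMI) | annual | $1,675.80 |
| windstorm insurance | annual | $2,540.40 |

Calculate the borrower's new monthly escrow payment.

School district tax = $1,337.88 annually
Private mortgage insurance (PMI) = $1,675.80 annually
Windstorm insurance = $2,540.40 annually
Annual escrow total = $1,337.88 + $1,675.80 + $2,540.40 = $5,554.08
Monthly = $5,554.08 ÷ 12 = $462.84
Monthly shortage recovery: $314.64 / 12 = $26.22
Adjusted monthly = $462.84 + $26.22 = $489.06

$489.06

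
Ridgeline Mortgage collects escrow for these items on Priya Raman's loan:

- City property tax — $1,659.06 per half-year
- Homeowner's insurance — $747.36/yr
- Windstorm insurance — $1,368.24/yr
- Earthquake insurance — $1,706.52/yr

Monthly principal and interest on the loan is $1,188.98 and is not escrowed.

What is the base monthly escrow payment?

City property tax: $1,659.06 × 2 = $3,318.12/yr
Homeowner's insurance: $747.36/yr
Windstorm insurance: $1,368.24/yr
Earthquake insurance: $1,706.52/yr
Annual escrow total = $3,318.12 + $747.36 + $1,368.24 + $1,706.52 = $7,140.24
Monthly = $7,140.24 / 12 = $595.02

$595.02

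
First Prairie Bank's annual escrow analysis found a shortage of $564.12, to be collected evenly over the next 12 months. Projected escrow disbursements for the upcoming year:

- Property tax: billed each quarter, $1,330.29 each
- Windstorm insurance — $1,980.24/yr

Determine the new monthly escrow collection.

Property tax: $1,330.29 × 4 = $5,321.16 annually
Windstorm insurance: $1,980.24 annually
Annual escrow total = $7,301.40
Base monthly escrow = $7,301.40 / 12 = $608.45
Shortage spread = $564.12 / 12 = $47.01/mo
Adjusted monthly = $608.45 + $47.01 = $655.46

$655.46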